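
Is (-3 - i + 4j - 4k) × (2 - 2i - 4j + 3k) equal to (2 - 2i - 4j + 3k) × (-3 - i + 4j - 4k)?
No: pq = 20 + 31j - 5k ≠ 20 + 8i + 9j - 29k = qp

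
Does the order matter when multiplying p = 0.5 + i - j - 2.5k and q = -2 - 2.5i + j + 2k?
Yes: pq = 7.5 - 2.75i + 6.75j + 4.5k ≠ 7.5 - 3.75i - 1.75j + 7.5k = qp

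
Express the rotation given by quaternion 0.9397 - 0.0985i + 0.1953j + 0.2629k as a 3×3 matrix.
[[0.7855, -0.5326, 0.3153], [0.4556, 0.8424, 0.2878], [-0.4188, -0.0824, 0.9043]]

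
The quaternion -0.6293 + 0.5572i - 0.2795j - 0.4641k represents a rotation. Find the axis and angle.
axis = (0.717, -0.3596, -0.5972), θ = 258°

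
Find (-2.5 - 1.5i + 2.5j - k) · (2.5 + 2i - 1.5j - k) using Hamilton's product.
-0.5 - 12.75i + 6.5j - 2.75k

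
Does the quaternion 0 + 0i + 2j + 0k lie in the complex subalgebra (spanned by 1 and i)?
No. The quaternion 2j has j-coefficient y = 2 and k-coefficient z = 0, not both zero, so it does not lie in the complex subalgebra spanned by 1 and i.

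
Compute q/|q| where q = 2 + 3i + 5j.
0.3244 + 0.4867i + 0.8111j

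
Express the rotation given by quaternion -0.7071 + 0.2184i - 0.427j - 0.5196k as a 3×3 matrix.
[[0.0954, -0.9213, 0.3769], [0.5483, 0.3646, 0.7526], [-0.8308, 0.1349, 0.5399]]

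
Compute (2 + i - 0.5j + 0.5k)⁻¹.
0.3636 - 0.1818i + 0.0909j - 0.0909k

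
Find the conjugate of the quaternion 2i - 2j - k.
-2i + 2j + k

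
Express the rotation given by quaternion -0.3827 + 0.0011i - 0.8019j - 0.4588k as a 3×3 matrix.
[[-0.7071, -0.3529, 0.6128], [0.3494, 0.579, 0.7367], [-0.6148, 0.735, -0.2861]]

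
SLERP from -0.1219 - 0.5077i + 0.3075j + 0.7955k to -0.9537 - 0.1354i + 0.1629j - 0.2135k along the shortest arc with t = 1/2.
-0.7369 - 0.4406i + 0.3223j + 0.3987k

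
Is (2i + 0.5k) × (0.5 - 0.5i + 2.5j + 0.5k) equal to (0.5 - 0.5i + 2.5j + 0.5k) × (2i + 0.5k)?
No: pq = 0.75 - 0.25i - 1.25j + 5.25k ≠ 0.75 + 2.25i + 1.25j - 4.75k = qp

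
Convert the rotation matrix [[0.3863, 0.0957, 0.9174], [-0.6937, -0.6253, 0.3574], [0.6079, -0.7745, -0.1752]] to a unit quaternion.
-0.3827 + 0.7394i - 0.2022j + 0.5157k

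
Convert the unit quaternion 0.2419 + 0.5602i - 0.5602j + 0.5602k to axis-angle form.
axis = (√3/3, -√3/3, √3/3), θ = 152°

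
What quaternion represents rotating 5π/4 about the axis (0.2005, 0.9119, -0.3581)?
-0.3827 + 0.1852i + 0.8425j - 0.3308k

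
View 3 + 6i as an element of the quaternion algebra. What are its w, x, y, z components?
3 + 6i + 0j + 0k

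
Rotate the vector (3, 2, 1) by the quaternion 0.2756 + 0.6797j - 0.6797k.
(-1.42, -1.896, -2.896)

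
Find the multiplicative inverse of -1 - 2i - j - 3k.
-0.0667 + 0.1333i + 0.0667j + 0.2k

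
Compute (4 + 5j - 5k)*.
4 - 5j + 5k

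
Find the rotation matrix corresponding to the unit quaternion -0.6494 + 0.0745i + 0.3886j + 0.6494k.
[[-0.1455, 0.9013, -0.408], [-0.7855, 0.1455, 0.6015], [0.6015, 0.408, 0.6869]]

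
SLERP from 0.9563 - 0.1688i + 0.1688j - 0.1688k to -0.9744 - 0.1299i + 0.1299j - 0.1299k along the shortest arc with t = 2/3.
0.9986 + 0.0302i - 0.0302j + 0.0302k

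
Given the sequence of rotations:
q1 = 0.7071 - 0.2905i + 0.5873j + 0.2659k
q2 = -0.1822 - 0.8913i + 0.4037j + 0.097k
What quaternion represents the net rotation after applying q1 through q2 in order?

q2 · q1 = -0.6506 - 0.5269i + 0.3873j - 0.386k
-0.6506 - 0.5269i + 0.3873j - 0.386k


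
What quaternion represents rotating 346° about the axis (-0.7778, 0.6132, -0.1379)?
-0.9925 - 0.0948i + 0.0747j - 0.0168k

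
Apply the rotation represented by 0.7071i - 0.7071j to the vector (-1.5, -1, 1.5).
(1, 1.5, -1.5)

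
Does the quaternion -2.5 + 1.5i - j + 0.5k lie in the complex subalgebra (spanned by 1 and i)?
No. The quaternion -2.5 + 1.5i - j + 0.5k has j-coefficient y = -1 and k-coefficient z = 0.5, not both zero, so it does not lie in the complex subalgebra spanned by 1 and i.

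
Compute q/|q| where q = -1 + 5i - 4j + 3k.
-0.14 + 0.7001i - 0.5601j + 0.4201k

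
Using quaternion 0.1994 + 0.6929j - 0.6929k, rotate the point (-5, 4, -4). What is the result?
(4.602, 5.382, -2.618)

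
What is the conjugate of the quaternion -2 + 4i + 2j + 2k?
-2 - 4i - 2j - 2k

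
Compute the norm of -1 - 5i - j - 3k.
6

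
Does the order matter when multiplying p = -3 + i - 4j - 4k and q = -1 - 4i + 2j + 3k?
Yes: pq = 27 + 7i + 11j - 19k ≠ 27 + 15i - 15j + 9k = qp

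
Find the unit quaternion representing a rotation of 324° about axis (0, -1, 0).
-0.9511 - 0.309j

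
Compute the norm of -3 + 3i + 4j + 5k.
√59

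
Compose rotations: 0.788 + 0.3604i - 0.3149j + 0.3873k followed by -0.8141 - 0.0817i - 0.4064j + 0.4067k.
-0.8976 - 0.3871i + 0.1143j + 0.1774k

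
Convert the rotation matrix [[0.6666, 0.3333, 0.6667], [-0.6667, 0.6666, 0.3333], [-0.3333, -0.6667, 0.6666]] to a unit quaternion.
0.866 - 0.2887i + 0.2887j - 0.2887k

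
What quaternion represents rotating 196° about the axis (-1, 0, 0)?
-0.1392 - 0.9903i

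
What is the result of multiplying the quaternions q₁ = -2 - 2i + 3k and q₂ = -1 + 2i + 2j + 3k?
-3 - 8i + 8j - 13k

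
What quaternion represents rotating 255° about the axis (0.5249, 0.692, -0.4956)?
-0.6088 + 0.4164i + 0.549j - 0.3932k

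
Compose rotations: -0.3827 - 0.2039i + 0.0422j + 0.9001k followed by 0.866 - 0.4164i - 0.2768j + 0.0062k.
-0.4102 - 0.2666i + 0.516j + 0.7031k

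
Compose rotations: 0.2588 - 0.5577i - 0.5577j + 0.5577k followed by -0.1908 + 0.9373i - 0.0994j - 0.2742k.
0.5708 + 0.1406i - 0.2891j - 0.7555k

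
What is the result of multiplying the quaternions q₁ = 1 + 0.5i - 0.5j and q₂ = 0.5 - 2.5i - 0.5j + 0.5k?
1.5 - 2.5i - j - k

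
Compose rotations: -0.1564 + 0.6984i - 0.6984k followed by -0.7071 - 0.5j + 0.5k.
0.4598 - 0.1446i + 0.4274j + 0.7648k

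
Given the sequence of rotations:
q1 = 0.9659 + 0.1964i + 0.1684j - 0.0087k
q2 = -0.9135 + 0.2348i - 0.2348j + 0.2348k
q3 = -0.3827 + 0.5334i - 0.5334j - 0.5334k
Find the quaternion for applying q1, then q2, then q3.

q2 · q1 = -0.8869 + 0.0099i - 0.3325j + 0.3204k
q3 · q2 · q1 = 0.3277 - 0.8251i + 0.4241j + 0.1784k
0.3277 - 0.8251i + 0.4241j + 0.1784k


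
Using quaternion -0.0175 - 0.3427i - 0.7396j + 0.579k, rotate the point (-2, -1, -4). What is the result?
(2.486, 2.406, 3.006)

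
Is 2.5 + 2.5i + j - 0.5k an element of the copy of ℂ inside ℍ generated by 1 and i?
No. The quaternion 2.5 + 2.5i + j - 0.5k has j-coefficient y = 1 and k-coefficient z = -0.5, not both zero, so it does not lie in the complex subalgebra spanned by 1 and i.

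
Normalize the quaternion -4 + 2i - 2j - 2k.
-0.7559 + 0.378i - 0.378j - 0.378k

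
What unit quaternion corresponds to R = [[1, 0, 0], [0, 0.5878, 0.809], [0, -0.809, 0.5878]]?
0.891 - 0.454i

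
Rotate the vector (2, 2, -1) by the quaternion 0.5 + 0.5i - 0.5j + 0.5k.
(-2, 1, 2)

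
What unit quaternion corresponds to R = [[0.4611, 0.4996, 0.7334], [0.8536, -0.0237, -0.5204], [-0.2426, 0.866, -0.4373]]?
0.5 + 0.6932i + 0.488j + 0.177k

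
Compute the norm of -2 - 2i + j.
3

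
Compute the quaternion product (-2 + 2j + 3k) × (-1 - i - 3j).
8 + 11i + j - k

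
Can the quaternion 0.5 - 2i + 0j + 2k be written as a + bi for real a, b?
No. The quaternion 0.5 - 2i + 2k has j-coefficient y = 0 and k-coefficient z = 2, not both zero, so it does not lie in the complex subalgebra spanned by 1 and i.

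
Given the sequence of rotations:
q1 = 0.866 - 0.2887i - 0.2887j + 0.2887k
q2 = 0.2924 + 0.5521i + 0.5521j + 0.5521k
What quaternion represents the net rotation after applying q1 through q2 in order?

q2 · q1 = 0.4126 + 0.7125i + 0.0749j + 0.5625k
0.4126 + 0.7125i + 0.0749j + 0.5625k


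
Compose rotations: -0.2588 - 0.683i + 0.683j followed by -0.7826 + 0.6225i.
0.6277 + 0.3734i - 0.5345j + 0.4252k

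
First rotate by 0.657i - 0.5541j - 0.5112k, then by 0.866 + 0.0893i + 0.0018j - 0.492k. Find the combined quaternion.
-0.3092 + 0.2954i - 0.7574j - 0.4934k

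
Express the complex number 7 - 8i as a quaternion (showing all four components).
7 - 8i + 0j + 0k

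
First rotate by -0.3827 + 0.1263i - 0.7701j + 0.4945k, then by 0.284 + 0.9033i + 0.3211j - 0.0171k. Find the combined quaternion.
0.033 - 0.1642i - 0.7904j - 0.5892k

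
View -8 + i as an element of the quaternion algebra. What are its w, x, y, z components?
-8 + i + 0j + 0k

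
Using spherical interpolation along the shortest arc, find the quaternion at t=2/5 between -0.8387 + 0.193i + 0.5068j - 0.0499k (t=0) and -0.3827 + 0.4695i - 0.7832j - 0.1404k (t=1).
-0.8945 + 0.4274i - 0.0488j - 0.1216k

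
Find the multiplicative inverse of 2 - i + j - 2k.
0.2 + 0.1i - 0.1j + 0.2k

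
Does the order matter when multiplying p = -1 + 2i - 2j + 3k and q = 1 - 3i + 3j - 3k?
Yes: pq = 20 + 2i - 8j + 6k ≠ 20 + 8i - 2j + 6k = qp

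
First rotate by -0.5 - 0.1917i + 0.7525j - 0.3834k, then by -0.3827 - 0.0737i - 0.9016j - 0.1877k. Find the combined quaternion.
0.7837 + 0.5971i + 0.1705j + 0.0123k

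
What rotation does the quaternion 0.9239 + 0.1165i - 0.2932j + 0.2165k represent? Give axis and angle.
axis = (0.3045, -0.7663, 0.5658), θ = π/4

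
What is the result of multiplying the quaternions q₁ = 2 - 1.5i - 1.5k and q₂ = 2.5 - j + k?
6.5 - 5.25i - 0.5j - 0.25k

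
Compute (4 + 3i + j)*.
4 - 3i - j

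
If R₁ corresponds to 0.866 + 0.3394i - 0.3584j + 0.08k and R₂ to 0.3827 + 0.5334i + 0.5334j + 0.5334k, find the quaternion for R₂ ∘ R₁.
0.2989 + 0.8257i + 0.4631j + 0.1203k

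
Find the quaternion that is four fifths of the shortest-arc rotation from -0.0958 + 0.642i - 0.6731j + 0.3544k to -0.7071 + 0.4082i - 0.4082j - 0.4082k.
-0.6343 + 0.5094i - 0.517j - 0.2661k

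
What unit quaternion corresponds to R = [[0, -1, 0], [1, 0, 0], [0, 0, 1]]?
0.7071 + 0.7071k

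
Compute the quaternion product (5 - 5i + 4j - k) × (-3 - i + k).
-19 + 14i - 6j + 12k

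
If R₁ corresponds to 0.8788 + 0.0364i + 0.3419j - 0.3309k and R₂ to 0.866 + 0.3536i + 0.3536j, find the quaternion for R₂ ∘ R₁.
0.6273 + 0.2253i + 0.7238j - 0.1785k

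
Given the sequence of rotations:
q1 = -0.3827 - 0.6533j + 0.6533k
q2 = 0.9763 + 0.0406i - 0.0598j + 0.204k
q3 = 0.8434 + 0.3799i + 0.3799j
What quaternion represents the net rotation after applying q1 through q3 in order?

q2 · q1 = -0.546 + 0.0787i - 0.6415j + 0.5332k
q3 · q2 · q1 = -0.2467 + 0.0615i - 0.951j + 0.1761k
-0.2467 + 0.0615i - 0.951j + 0.1761k


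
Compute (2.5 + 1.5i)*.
2.5 - 1.5i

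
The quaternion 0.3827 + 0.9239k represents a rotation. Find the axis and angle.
axis = (0, 0, 1), θ = 3π/4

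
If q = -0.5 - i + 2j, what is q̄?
-0.5 + i - 2j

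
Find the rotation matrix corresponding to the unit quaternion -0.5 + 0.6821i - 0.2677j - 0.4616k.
[[0.4305, -0.8268, -0.362], [0.0964, -0.3567, 0.9292], [-0.8974, -0.435, -0.0738]]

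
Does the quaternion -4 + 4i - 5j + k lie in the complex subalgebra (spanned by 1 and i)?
No. The quaternion -4 + 4i - 5j + k has j-coefficient y = -5 and k-coefficient z = 1, not both zero, so it does not lie in the complex subalgebra spanned by 1 and i.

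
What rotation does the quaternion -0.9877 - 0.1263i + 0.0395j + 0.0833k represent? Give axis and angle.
axis = (-0.8077, 0.2526, 0.5327), θ = 342°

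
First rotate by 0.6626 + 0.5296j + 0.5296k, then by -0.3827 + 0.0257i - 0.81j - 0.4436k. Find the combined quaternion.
0.4103 - 0.177i - 0.753j - 0.483k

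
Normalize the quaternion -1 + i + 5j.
-0.1925 + 0.1925i + 0.9623j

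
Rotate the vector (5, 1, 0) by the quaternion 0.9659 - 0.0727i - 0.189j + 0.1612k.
(4.099, 2.632, 1.507)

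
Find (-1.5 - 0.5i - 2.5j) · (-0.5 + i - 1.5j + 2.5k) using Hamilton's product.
-2.5 - 7.5i + 4.75j - 0.5k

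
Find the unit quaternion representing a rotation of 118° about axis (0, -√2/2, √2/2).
0.515 - 0.6061j + 0.6061k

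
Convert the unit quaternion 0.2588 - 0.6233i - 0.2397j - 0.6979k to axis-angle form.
axis = (-0.6453, -0.2482, -0.7225), θ = 5π/6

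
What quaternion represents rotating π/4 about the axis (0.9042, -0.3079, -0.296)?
0.9239 + 0.346i - 0.1178j - 0.1133k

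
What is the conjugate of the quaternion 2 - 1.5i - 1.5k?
2 + 1.5i + 1.5k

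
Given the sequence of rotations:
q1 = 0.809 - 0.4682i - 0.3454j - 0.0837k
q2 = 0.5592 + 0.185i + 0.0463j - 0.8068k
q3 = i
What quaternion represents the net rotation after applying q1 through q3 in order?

q2 · q1 = 0.4875 - 0.3947i + 0.2375j - 0.7417k
q3 · q2 · q1 = 0.3947 + 0.4875i + 0.7417j + 0.2375k
0.3947 + 0.4875i + 0.7417j + 0.2375k


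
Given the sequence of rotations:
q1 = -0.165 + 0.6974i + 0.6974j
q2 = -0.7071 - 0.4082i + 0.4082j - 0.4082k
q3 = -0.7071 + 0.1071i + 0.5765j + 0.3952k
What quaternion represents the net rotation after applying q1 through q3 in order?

q2 · q1 = 0.1167 - 0.1411i - 0.8452j - 0.502k
q3 · q2 · q1 = 0.6182 + 0.1569i + 0.6629j + 0.3919k
0.6182 + 0.1569i + 0.6629j + 0.3919k


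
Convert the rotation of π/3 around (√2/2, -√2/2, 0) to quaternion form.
0.866 + 0.3536i - 0.3536j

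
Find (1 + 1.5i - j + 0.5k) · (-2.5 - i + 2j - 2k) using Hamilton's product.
2 - 3.75i + 7j - 1.25k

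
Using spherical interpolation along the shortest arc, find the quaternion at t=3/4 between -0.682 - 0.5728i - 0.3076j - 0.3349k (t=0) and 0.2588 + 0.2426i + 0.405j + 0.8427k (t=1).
-0.3899 - 0.3473i - 0.4018j - 0.7523k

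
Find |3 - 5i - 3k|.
√43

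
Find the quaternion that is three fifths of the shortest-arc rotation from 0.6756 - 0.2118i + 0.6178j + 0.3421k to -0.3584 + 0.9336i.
0.5722 - 0.7467i + 0.2968j + 0.1644k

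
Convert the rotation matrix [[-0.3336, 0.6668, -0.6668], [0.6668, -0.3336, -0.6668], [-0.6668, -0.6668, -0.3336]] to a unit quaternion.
-0.5774i - 0.5774j + 0.5774k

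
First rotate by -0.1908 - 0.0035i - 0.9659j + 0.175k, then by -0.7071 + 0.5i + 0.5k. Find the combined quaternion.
0.0492 + 0.39i + 0.5937j - 0.7021k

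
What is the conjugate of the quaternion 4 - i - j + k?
4 + i + j - k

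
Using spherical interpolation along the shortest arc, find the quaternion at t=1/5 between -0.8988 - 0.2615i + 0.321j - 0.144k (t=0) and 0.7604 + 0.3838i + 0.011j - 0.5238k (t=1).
-0.9157 - 0.3024i + 0.2645j - 0.0038k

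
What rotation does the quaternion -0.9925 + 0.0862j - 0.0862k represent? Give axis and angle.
axis = (0, √2/2, -√2/2), θ = 346°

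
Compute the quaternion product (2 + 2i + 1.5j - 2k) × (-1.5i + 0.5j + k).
4.25 - 0.5i + 2j + 5.25k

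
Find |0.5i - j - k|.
1.5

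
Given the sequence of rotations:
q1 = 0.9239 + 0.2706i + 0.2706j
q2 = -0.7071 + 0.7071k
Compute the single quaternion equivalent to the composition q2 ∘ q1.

q2 · q1 = -0.6533 - 0.3827i + 0.6533k
-0.6533 - 0.3827i + 0.6533k


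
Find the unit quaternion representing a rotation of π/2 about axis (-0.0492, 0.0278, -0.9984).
0.7071 - 0.0348i + 0.0197j - 0.706k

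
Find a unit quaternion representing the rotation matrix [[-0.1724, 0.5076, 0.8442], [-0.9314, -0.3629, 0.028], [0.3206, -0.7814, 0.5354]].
0.5 - 0.4047i + 0.2618j - 0.7195k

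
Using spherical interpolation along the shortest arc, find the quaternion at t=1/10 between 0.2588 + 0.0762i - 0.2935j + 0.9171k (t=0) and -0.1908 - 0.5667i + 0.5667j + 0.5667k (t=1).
0.2217 - 0.0036i - 0.2042j + 0.9535k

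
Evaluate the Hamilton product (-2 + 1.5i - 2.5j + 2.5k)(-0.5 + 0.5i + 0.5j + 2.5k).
-4.75 - 9.25i - 2.25j - 4.25k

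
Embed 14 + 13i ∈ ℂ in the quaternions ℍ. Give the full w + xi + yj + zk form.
14 + 13i + 0j + 0k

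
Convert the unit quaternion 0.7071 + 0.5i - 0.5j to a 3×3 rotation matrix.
[[0.5, -0.5, -0.7071], [-0.5, 0.5, -0.7071], [0.7071, 0.7071, 0]]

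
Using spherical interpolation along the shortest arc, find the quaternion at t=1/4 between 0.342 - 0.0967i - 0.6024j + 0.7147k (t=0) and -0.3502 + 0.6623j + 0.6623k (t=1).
0.4421 - 0.0881i - 0.7957j + 0.4045k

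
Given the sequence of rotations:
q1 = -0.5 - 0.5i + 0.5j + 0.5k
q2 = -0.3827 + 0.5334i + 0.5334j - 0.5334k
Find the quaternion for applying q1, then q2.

q2 · q1 = 0.4581 + 0.4581i - 0.4581j + 0.6088k
0.4581 + 0.4581i - 0.4581j + 0.6088k


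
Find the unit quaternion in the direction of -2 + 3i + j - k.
-0.5164 + 0.7746i + 0.2582j - 0.2582k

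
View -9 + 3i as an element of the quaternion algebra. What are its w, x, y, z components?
-9 + 3i + 0j + 0k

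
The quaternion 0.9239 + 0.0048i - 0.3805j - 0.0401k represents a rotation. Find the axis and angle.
axis = (0.0125, -0.9944, -0.1048), θ = π/4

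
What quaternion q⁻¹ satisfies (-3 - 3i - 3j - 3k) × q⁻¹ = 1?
-0.0833 + 0.0833i + 0.0833j + 0.0833k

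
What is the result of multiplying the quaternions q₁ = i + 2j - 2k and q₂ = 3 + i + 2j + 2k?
-1 + 11i + 2j - 6k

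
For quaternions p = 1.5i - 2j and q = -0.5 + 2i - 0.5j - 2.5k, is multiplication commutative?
No: pq = -4 + 4.25i + 4.75j + 3.25k ≠ -4 - 5.75i - 2.75j - 3.25k = qp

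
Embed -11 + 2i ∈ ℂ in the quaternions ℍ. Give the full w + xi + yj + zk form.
-11 + 2i + 0j + 0k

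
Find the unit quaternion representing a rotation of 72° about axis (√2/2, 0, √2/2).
0.809 + 0.4156i + 0.4156k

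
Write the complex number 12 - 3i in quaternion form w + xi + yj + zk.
12 - 3i + 0j + 0k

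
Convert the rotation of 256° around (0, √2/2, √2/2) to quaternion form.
-0.6157 + 0.5572j + 0.5572k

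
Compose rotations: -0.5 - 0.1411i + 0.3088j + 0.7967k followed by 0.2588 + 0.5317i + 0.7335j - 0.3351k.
-0.0139 + 0.3855i - 0.6632j + 0.6414k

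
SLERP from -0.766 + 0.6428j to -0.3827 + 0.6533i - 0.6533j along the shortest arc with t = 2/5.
-0.3777 - 0.3595i + 0.8533j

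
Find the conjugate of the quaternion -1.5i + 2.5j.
1.5i - 2.5j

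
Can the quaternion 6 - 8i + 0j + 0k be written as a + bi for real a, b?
Yes. The quaternion 6 - 8i has j- and k-coefficients y = z = 0, so it lies in the complex subalgebra spanned by 1 and i.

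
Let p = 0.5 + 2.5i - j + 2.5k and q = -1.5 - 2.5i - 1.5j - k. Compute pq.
6.5 - 0.25i - 3j - 10.5k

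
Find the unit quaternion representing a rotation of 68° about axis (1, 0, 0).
0.829 + 0.5592i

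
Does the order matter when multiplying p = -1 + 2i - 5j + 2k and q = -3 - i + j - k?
Yes: pq = 12 - 2i + 14j - 8k ≠ 12 - 8i + 14j - 2k = qp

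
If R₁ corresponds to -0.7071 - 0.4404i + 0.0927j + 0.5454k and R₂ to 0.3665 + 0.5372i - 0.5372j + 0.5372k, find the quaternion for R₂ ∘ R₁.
-0.2658 - 0.884i - 0.1157j - 0.3667k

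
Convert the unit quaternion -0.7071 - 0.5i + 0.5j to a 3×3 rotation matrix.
[[0.5, -0.5, -0.7071], [-0.5, 0.5, -0.7071], [0.7071, 0.7071, 0]]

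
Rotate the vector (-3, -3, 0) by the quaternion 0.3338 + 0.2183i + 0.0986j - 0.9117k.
(0.09, 3.97, 1.494)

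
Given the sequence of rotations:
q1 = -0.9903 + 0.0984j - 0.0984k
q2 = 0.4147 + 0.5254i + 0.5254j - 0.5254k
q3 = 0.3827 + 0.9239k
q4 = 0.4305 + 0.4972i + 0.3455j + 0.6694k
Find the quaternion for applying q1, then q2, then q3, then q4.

q2 · q1 = -0.5141 - 0.5203i - 0.4278j + 0.5312k
q3 · q2 · q1 = -0.6875 + 0.1961i - 0.6444j - 0.2717k
q4 · q3 · q2 · q1 = 0.011 + 0.0801i - 0.2486j - 0.9653k
0.011 + 0.0801i - 0.2486j - 0.9653k


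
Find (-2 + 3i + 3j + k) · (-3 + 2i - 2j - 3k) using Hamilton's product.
9 - 20i + 6j - 9k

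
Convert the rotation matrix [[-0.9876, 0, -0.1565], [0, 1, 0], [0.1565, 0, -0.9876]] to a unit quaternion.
-0.0785 + 0.9969j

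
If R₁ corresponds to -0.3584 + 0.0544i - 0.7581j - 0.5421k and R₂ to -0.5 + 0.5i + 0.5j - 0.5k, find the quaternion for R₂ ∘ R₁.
0.26 - 0.8565i + 0.4437j + 0.044k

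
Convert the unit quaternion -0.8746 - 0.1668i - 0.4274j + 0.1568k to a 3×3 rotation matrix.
[[0.5855, 0.4169, 0.6953], [-0.1317, 0.8952, -0.4258], [-0.7999, 0.1577, 0.579]]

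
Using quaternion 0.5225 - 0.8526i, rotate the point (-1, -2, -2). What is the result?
(-1, -0.874, 2.69)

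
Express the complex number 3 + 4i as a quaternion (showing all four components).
3 + 4i + 0j + 0k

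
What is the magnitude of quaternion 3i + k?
√10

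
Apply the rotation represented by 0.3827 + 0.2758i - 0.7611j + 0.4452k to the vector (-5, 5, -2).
(-0.354, 4.43, -5.852)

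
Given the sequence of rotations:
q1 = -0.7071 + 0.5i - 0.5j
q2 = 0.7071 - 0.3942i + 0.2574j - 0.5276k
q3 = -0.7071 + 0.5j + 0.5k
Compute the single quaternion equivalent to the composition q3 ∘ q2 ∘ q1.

q2 · q1 = -0.1742 + 0.3685i - 0.7994j + 0.4415k
q3 · q2 · q1 = 0.3021 + 0.3599i + 0.6624j - 0.5835k
0.3021 + 0.3599i + 0.6624j - 0.5835k


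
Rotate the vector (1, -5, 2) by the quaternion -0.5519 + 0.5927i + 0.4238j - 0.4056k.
(-1.859, 1.729, 4.853)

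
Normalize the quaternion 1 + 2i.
0.4472 + 0.8944i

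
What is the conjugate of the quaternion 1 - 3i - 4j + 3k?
1 + 3i + 4j - 3k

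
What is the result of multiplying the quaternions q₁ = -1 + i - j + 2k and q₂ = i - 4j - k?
-3 + 8i + 7j - 2k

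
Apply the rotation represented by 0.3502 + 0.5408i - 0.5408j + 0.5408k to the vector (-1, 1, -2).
(-1.206, 1.964, -0.83)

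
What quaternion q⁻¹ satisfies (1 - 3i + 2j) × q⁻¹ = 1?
0.0714 + 0.2143i - 0.1429j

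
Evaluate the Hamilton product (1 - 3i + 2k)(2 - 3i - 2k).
-3 - 9i - 12j + 2k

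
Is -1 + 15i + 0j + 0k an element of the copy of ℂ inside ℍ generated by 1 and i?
Yes. The quaternion -1 + 15i has j- and k-coefficients y = z = 0, so it lies in the complex subalgebra spanned by 1 and i.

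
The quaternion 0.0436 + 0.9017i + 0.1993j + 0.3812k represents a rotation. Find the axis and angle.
axis = (0.9026, 0.1995, 0.3816), θ = 175°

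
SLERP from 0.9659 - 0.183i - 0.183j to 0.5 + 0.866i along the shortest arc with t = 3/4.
0.7354 + 0.675i - 0.059j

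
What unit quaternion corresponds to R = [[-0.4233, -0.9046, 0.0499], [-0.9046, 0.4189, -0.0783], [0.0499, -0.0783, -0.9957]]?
-0.537i + 0.8423j - 0.0465k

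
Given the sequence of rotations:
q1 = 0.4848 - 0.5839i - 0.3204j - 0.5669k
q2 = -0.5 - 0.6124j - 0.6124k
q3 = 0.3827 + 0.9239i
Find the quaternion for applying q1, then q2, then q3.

q2 · q1 = -0.7858 + 0.4429i + 0.2209j - 0.371k
q3 · q2 · q1 = -0.7099 - 0.5565i + 0.4273j + 0.0621k
-0.7099 - 0.5565i + 0.4273j + 0.0621k


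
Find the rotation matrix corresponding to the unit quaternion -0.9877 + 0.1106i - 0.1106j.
[[0.9755, -0.0245, 0.2185], [-0.0245, 0.9755, 0.2185], [-0.2185, -0.2185, 0.9511]]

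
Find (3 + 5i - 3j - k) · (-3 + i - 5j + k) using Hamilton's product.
-28 - 20i - 12j - 16k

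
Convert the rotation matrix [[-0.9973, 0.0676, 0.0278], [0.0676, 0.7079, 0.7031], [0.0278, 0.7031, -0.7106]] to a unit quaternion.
0.0366i + 0.9241j + 0.3804k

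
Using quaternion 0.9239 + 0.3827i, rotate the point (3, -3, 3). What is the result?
(3, -4.243, 0)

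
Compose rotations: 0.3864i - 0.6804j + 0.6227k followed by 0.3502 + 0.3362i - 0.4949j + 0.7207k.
-0.9154 + 0.3175i - 0.1691j + 0.1805k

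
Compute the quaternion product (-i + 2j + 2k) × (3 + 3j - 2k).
-2 - 13i + 4j + 3k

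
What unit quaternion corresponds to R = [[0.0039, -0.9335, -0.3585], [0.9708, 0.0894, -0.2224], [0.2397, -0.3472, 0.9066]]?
0.7071 - 0.0441i - 0.2115j + 0.6733k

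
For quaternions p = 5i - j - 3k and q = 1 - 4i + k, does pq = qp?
No: pq = 23 + 4i + 6j - 7k ≠ 23 + 6i - 8j + k = qp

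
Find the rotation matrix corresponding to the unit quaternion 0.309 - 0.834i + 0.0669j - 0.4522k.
[[0.5821, 0.1679, 0.7956], [-0.391, -0.8001, 0.4549], [0.7129, -0.5759, -0.4001]]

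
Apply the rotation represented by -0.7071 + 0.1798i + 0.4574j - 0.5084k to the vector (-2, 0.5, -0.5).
(0.008, -1.452, -1.546)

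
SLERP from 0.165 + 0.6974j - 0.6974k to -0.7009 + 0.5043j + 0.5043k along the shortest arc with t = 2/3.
0.6595 - 0.0915j - 0.7461k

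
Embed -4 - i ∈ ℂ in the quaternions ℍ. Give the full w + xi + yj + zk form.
-4 - i + 0j + 0k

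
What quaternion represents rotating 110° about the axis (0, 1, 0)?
0.5736 + 0.8192j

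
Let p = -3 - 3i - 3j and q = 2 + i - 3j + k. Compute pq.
-12 - 12i + 6j + 9k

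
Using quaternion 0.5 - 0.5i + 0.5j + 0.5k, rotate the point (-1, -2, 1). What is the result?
(2, 1, 1)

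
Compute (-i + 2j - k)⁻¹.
0.1667i - 0.3333j + 0.1667k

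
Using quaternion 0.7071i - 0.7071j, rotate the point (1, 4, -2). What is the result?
(-4, -1, 2)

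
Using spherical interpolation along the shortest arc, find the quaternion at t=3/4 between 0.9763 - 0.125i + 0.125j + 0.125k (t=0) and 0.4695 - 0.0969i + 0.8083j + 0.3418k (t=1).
0.6539 - 0.1131i + 0.6814j + 0.3087k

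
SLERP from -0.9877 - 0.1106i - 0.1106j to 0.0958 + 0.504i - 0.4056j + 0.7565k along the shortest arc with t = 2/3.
-0.5458 - 0.4722i + 0.2858j - 0.6304k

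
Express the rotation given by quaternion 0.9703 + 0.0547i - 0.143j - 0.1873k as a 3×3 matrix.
[[0.8889, 0.3478, -0.298], [-0.3791, 0.9239, -0.0526], [0.257, 0.1597, 0.9531]]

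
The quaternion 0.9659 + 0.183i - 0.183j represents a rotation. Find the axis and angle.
axis = (√2/2, -√2/2, 0), θ = π/6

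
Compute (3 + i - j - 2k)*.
3 - i + j + 2k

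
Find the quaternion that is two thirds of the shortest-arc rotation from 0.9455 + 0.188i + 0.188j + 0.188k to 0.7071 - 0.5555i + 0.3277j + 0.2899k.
0.8523 - 0.3257i + 0.3026j + 0.2757k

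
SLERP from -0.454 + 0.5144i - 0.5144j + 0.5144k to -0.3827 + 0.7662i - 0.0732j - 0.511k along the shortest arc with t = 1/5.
-0.499 + 0.651i - 0.4726j + 0.3223k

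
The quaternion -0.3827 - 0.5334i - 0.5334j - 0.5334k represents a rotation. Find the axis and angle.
axis = (-√3/3, -√3/3, -√3/3), θ = 5π/4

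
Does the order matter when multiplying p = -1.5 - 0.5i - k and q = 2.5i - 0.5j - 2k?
Yes: pq = -0.75 - 4.25i - 2.75j + 3.25k ≠ -0.75 - 3.25i + 4.25j + 2.75k = qp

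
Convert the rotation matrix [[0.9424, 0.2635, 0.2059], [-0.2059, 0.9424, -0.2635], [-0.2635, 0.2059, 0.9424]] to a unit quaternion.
0.9782 + 0.12i + 0.12j - 0.12k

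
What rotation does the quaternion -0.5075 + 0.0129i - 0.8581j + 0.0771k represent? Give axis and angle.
axis = (0.015, -0.9959, 0.0895), θ = 241°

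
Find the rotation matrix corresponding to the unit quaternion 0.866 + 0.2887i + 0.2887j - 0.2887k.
[[0.6666, 0.6667, 0.3333], [-0.3333, 0.6666, -0.6667], [-0.6667, 0.3333, 0.6666]]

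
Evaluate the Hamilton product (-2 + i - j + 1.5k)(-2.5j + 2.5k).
-6.25 + 1.25i + 2.5j - 7.5k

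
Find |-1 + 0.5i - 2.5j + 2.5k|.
3.708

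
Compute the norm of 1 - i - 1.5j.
2.062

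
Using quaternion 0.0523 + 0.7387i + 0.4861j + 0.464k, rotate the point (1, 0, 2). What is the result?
(1.57, 1.514, -0.493)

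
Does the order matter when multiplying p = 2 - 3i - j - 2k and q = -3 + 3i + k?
Yes: pq = 5 + 14i + 11k ≠ 5 + 16i + 6j + 5k = qp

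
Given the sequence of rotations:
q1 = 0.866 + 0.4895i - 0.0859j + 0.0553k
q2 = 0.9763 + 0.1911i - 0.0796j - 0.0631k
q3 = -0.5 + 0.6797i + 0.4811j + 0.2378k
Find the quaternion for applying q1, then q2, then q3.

q2 · q1 = 0.7486 + 0.6336i - 0.1943j + 0.0219k
q3 · q2 · q1 = -0.7167 + 0.2488i + 0.5931j - 0.2698k
-0.7167 + 0.2488i + 0.5931j - 0.2698k


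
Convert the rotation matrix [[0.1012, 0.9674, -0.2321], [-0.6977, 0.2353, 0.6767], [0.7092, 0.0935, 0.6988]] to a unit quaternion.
0.7133 - 0.2044i - 0.3299j - 0.5836k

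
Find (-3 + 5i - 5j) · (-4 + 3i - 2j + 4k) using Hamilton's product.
-13 - 49i + 6j - 7k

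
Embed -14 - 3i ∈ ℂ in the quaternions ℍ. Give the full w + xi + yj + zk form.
-14 - 3i + 0j + 0k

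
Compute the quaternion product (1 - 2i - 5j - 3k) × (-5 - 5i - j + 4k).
-8 - 18i + 47j - 4k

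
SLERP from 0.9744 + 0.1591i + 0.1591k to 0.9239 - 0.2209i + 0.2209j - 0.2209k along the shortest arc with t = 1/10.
0.9849 + 0.1214i + 0.0234j + 0.1214k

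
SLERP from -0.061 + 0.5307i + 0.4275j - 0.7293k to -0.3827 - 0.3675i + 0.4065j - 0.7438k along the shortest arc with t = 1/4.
-0.1617 + 0.3217i + 0.4653j - 0.8086k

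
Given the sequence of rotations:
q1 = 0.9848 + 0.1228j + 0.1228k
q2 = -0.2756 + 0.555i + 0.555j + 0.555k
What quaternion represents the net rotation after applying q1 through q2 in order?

q2 · q1 = -0.4077 + 0.5466i + 0.4446j + 0.5809k
-0.4077 + 0.5466i + 0.4446j + 0.5809k


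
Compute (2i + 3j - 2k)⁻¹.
-0.1176i - 0.1765j + 0.1176k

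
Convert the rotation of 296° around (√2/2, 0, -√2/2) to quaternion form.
-0.848 + 0.3747i - 0.3747k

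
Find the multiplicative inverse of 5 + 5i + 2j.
0.0926 - 0.0926i - 0.037j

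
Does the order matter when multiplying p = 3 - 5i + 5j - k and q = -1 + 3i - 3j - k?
Yes: pq = 26 + 6i - 22j - 2k ≠ 26 + 22i - 6j - 2k = qp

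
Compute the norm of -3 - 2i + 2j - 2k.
√21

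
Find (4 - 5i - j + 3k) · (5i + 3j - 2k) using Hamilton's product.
34 + 13i + 17j - 18k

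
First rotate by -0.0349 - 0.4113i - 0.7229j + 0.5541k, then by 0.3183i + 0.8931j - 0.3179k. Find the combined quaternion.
0.9527 + 0.2539i - 0.0768j + 0.1483k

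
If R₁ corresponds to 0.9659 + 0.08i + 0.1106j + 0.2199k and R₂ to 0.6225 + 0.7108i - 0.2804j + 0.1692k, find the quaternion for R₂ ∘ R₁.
0.5382 + 0.656i - 0.3448j + 0.4014k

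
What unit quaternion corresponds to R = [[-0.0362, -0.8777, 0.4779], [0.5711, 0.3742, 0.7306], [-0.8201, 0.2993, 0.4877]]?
0.6756 - 0.1596i + 0.4803j + 0.5361k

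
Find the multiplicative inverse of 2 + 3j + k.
0.1429 - 0.2143j - 0.0714k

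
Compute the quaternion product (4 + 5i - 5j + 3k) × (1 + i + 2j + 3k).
-12i - 9j + 30k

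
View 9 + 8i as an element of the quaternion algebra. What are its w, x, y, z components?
9 + 8i + 0j + 0k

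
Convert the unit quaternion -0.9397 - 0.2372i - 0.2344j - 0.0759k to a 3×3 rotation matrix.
[[0.8786, -0.0314, 0.4765], [0.2538, 0.876, -0.4102], [-0.4045, 0.4814, 0.7776]]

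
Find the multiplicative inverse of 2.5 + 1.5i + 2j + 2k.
0.1515 - 0.0909i - 0.1212j - 0.1212k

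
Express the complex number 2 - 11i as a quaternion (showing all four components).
2 - 11i + 0j + 0k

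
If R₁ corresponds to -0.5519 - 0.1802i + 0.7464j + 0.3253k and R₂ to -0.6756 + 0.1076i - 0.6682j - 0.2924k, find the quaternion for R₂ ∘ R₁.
0.9861 + 0.0632i - 0.1178j - 0.0985k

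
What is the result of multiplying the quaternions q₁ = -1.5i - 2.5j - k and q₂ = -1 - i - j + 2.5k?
-1.5 - 5.75i + 7.25j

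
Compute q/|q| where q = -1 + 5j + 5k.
-0.14 + 0.7001j + 0.7001k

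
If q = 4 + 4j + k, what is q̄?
4 - 4j - k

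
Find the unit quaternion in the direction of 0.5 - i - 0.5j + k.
0.3162 - 0.6325i - 0.3162j + 0.6325k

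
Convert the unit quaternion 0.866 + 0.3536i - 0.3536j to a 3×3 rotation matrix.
[[0.7499, -0.2501, -0.6124], [-0.2501, 0.7499, -0.6124], [0.6124, 0.6124, 0.4999]]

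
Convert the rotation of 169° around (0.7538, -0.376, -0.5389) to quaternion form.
0.0958 + 0.7503i - 0.3743j - 0.5364k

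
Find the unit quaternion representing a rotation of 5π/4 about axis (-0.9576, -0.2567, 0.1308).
-0.3827 - 0.8847i - 0.2372j + 0.1208k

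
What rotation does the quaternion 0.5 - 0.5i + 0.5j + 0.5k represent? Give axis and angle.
axis = (-√3/3, √3/3, √3/3), θ = 2π/3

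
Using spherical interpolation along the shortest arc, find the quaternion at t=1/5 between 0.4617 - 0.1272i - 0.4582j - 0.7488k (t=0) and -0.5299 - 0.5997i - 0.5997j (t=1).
0.2739 - 0.292i - 0.5986j - 0.6938k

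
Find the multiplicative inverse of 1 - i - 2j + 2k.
0.1 + 0.1i + 0.2j - 0.2k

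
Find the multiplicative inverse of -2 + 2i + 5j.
-0.0606 - 0.0606i - 0.1515j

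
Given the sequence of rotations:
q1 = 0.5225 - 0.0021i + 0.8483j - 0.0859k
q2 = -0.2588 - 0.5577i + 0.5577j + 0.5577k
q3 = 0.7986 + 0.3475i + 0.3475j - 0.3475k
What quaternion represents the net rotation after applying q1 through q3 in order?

q2 · q1 = -0.5616 - 0.8119i + 0.0228j - 0.1583k
q3 · q2 · q1 = -0.2293 - 0.8906i + 0.1602j + 0.3588k
-0.2293 - 0.8906i + 0.1602j + 0.3588k


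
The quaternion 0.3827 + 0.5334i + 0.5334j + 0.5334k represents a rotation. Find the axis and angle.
axis = (√3/3, √3/3, √3/3), θ = 3π/4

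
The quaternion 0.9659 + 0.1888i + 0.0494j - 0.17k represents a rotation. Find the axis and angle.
axis = (0.7295, 0.1909, -0.6568), θ = π/6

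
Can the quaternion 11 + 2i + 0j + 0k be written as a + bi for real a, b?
Yes. The quaternion 11 + 2i has j- and k-coefficients y = z = 0, so it lies in the complex subalgebra spanned by 1 and i.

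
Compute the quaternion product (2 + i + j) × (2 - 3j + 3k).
7 + 5i - 7j + 3k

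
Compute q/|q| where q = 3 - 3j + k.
0.6882 - 0.6882j + 0.2294k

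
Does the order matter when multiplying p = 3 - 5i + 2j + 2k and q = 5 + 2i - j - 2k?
Yes: pq = 31 - 21i + j + 5k ≠ 31 - 17i + 13j + 3k = qp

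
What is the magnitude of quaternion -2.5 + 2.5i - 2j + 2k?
4.528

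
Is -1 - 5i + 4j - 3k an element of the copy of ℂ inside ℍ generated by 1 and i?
No. The quaternion -1 - 5i + 4j - 3k has j-coefficient y = 4 and k-coefficient z = -3, not both zero, so it does not lie in the complex subalgebra spanned by 1 and i.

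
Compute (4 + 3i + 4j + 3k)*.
4 - 3i - 4j - 3k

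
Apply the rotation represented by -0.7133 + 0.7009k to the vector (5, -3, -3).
(-2.912, -5.052, -3)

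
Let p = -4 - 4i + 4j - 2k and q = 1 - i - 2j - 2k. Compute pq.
-4 - 12i + 6j + 18k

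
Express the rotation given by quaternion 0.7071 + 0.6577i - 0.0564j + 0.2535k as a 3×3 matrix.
[[0.8651, -0.4327, 0.2537], [0.2843, 0.0063, -0.9587], [0.4132, 0.9015, 0.1285]]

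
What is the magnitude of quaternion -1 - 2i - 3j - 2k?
√18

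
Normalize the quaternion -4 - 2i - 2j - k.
-0.8 - 0.4i - 0.4j - 0.2k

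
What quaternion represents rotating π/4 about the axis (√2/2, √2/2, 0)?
0.9239 + 0.2706i + 0.2706j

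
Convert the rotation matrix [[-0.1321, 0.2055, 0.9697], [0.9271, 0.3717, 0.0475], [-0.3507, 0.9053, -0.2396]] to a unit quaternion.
0.5 + 0.4289i + 0.6602j + 0.3608k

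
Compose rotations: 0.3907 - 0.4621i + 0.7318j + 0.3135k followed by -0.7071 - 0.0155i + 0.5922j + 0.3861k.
-0.8378 + 0.2238i - 0.4596j + 0.1915k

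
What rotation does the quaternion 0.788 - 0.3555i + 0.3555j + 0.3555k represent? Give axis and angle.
axis = (-√3/3, √3/3, √3/3), θ = 76°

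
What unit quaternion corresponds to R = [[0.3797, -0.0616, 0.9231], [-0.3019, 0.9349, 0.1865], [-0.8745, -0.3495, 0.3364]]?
0.8141 - 0.1646i + 0.552j - 0.0738k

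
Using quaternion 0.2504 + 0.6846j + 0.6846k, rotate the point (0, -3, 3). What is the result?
(2.057, 2.624, -2.624)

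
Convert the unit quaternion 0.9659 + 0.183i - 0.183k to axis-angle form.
axis = (√2/2, 0, -√2/2), θ = π/6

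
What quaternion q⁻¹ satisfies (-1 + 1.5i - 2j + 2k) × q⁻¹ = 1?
-0.0889 - 0.1333i + 0.1778j - 0.1778k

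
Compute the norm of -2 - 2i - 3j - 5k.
√42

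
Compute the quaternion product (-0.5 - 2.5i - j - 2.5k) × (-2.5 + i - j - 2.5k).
-3.5 + 5.75i - 5.75j + 11k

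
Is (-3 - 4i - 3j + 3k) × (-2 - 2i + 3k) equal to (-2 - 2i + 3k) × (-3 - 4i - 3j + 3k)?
No: pq = -11 + 5i + 12j - 21k ≠ -11 + 23i - 9k = qp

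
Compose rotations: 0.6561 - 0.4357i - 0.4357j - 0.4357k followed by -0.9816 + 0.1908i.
-0.5609 + 0.5529i + 0.5108j + 0.3446k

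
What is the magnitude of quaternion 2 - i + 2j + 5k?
√34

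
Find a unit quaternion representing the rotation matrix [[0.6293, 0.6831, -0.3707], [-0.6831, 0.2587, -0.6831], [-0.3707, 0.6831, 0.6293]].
0.7933 + 0.4305i - 0.4305k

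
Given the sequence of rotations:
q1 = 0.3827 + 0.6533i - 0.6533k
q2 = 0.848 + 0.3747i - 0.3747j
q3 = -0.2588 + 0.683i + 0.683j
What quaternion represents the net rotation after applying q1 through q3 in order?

q2 · q1 = 0.0797 + 0.9422i + 0.1014j - 0.3092k
q3 · q2 · q1 = -0.7334 - 0.4006i + 0.2394j - 0.4942k
-0.7334 - 0.4006i + 0.2394j - 0.4942k


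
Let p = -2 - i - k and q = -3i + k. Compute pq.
-2 + 6i + 4j - 2k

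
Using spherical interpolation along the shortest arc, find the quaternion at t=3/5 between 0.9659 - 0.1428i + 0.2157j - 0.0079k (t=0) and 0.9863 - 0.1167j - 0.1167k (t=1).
0.9954 - 0.0583i + 0.0169j - 0.0743k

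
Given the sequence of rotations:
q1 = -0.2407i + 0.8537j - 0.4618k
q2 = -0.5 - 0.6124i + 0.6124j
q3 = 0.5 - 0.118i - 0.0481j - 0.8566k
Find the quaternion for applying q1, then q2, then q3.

q2 · q1 = -0.6702 - 0.1625i - 0.7097j - 0.1445k
q3 · q2 · q1 = -0.5122 - 0.6031i - 0.2005j + 0.5778k
-0.5122 - 0.6031i - 0.2005j + 0.5778k


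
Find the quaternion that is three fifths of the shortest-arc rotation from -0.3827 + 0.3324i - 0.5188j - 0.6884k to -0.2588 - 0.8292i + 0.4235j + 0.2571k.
-0.0029 + 0.7034i - 0.5189j - 0.4858k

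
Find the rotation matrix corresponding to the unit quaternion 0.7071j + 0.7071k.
[[-1, 0, 0], [0, 0, 1], [0, 1, 0]]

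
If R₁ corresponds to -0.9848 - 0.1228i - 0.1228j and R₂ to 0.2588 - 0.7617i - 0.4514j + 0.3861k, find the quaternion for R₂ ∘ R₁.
-0.4038 + 0.7658i + 0.3653j - 0.3421k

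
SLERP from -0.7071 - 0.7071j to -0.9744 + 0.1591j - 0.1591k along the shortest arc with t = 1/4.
-0.8512 - 0.5227j - 0.0461k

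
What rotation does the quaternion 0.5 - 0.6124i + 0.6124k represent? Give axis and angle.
axis = (-√2/2, 0, √2/2), θ = 2π/3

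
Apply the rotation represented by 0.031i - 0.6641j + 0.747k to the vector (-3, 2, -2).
(2.819, 1.872, -2.355)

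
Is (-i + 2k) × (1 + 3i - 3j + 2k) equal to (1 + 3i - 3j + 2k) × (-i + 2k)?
No: pq = -1 + 5i + 8j + 5k ≠ -1 - 7i - 8j - k = qp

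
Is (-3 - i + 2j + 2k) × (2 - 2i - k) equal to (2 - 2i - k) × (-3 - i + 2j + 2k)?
No: pq = -6 + 2i - j + 11k ≠ -6 + 6i + 9j + 3k = qp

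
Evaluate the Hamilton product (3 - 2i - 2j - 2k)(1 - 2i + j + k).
3 - 8i + 7j - 5k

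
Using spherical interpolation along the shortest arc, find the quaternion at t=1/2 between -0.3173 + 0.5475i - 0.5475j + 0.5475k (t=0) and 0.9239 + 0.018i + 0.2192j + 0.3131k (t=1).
-0.7908 + 0.3373i - 0.4885j + 0.1493k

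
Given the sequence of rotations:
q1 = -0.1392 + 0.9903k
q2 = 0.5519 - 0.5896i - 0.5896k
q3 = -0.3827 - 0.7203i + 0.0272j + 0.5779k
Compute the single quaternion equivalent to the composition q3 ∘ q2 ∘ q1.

q2 · q1 = 0.5071 + 0.0821i + 0.5839j + 0.6286k
q3 · q2 · q1 = -0.5141 - 0.717i + 0.2906j - 0.3703k
-0.5141 - 0.717i + 0.2906j - 0.3703k


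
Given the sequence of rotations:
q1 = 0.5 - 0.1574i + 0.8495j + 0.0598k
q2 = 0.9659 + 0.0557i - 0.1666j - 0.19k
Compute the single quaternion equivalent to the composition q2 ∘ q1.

q2 · q1 = 0.6446 + 0.0273i + 0.7638j - 0.0161k
0.6446 + 0.0273i + 0.7638j - 0.0161k
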